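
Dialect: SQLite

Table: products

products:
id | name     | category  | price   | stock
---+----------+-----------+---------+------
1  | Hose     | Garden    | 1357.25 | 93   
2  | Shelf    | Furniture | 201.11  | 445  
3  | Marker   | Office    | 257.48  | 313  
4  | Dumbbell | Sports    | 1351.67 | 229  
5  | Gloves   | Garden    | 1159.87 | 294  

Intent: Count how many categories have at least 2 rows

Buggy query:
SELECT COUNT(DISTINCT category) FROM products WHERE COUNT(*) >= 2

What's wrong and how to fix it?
Bug: WHERE filters individual rows, not groups, so a group-level COUNT is invalid there

Fix: Use a subquery that GROUPs and filters with HAVING, then count its rows

Corrected query:
SELECT COUNT(*) FROM (SELECT category FROM products GROUP BY category HAVING COUNT(*) >= 2)

Result:
COUNT(*)
--------
1       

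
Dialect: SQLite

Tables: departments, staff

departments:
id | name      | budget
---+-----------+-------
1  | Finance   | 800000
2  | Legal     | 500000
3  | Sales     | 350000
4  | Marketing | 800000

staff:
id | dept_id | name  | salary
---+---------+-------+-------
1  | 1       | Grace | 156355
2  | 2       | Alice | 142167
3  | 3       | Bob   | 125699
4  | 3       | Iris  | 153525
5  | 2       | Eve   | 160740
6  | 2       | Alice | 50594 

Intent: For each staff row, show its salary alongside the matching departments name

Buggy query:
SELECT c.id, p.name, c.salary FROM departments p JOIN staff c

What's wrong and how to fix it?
Bug: Missing join condition: each staff row is matched to all departments rows instead of just its own

Fix: Add ON c.dept_id = p.id to the JOIN

Corrected query:
SELECT c.id, p.name, c.salary FROM departments p JOIN staff c ON c.dept_id = p.id

Result:
id | name    | salary
---+---------+-------
1  | Finance | 156355
2  | Legal   | 142167
3  | Sales   | 125699
4  | Sales   | 153525
5  | Legal   | 160740
6  | Legal   | 50594 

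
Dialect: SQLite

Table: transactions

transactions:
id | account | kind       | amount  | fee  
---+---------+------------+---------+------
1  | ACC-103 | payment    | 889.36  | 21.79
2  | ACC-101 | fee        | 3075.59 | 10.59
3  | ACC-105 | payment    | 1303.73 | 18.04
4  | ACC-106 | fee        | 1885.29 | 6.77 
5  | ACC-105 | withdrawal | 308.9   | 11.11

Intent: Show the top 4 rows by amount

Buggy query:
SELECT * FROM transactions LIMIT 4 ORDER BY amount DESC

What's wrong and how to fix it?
Bug: ORDER BY cannot follow LIMIT; LIMIT is the final clause

Fix: Swap the clauses: ORDER BY first, then LIMIT

Corrected query:
SELECT * FROM transactions ORDER BY amount DESC LIMIT 4

Result:
id | account | kind    | amount  | fee  
---+---------+---------+---------+------
2  | ACC-101 | fee     | 3075.59 | 10.59
4  | ACC-106 | fee     | 1885.29 | 6.77 
3  | ACC-105 | payment | 1303.73 | 18.04
1  | ACC-103 | payment | 889.36  | 21.79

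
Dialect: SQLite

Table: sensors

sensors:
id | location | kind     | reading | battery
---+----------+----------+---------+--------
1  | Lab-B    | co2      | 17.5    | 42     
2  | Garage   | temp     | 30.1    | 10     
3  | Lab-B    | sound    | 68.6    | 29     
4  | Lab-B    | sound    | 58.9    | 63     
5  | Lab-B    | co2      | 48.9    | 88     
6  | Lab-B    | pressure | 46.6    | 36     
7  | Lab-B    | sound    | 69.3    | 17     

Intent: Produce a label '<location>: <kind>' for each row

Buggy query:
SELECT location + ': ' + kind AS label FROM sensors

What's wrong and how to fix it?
Bug: '+' is numeric addition; on text columns SQLite converts them to 0 instead of concatenating

Fix: Replace + with || to concatenate text

Corrected query:
SELECT location || ': ' || kind AS label FROM sensors

Result:
label          
---------------
Lab-B: co2     
Garage: temp   
Lab-B: sound   
Lab-B: sound   
Lab-B: co2     
Lab-B: pressure
Lab-B: sound   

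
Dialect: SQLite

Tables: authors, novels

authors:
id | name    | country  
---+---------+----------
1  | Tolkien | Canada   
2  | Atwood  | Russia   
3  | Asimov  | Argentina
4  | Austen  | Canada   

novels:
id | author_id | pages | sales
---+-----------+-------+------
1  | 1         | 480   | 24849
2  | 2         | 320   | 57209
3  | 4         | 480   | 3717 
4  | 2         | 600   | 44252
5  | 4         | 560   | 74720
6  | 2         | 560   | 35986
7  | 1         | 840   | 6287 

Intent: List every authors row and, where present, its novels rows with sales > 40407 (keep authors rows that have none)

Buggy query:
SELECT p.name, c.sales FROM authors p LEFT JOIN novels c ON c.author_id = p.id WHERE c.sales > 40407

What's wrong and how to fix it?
Bug: Filtering c.sales in WHERE discards the NULL rows produced by LEFT JOIN, turning it into an inner join

Fix: Move the right-table condition into the ON clause so unmatched parents are kept

Corrected query:
SELECT p.name, c.sales FROM authors p LEFT JOIN novels c ON c.author_id = p.id AND c.sales > 40407

Result:
name    | sales
--------+------
Tolkien | NULL 
Atwood  | 44252
Atwood  | 57209
Asimov  | NULL 
Austen  | 74720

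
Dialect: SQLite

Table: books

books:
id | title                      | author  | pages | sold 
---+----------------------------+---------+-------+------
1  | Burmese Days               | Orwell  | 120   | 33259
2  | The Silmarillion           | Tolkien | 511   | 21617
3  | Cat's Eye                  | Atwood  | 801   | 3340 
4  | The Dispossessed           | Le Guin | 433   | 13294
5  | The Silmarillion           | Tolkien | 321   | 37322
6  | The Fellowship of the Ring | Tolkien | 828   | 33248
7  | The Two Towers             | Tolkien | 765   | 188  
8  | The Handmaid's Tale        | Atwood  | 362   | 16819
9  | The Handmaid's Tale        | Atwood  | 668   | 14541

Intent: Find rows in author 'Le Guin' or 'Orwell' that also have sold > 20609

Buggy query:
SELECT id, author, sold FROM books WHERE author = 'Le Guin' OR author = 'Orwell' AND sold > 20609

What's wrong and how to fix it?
Bug: AND binds tighter than OR, so this parses as author = 'Le Guin' OR (author = 'Orwell' AND sold > 20609)

Fix: Add parentheses around the OR so the AND applies to both alternatives

Corrected query:
SELECT id, author, sold FROM books WHERE (author = 'Le Guin' OR author = 'Orwell') AND sold > 20609

Result:
id | author | sold 
---+--------+------
1  | Orwell | 33259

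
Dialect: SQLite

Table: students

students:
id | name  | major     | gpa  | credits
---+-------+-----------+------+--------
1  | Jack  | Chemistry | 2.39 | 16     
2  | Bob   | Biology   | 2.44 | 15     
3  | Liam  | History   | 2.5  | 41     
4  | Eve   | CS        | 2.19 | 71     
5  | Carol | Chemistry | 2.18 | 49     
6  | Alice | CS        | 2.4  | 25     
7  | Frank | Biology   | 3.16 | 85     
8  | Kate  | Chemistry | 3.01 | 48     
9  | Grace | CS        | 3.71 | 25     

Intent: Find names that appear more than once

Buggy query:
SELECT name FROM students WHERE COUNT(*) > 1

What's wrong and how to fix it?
Bug: WHERE can't reference COUNT(*); aggregates are computed after WHERE

Fix: Group first, then use HAVING for the count condition

Corrected query:
SELECT name FROM students GROUP BY name HAVING COUNT(*) > 1

Result:
(no rows)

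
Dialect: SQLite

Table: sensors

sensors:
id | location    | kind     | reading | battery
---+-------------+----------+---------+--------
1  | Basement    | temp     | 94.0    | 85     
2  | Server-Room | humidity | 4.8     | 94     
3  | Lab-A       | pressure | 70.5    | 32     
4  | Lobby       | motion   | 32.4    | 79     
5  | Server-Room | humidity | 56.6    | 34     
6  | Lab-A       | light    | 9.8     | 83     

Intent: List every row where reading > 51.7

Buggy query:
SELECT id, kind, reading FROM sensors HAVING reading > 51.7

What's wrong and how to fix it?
Bug: This is a non-aggregate query (no GROUP BY, no aggregates), so in SQLite the HAVING clause is invalid here; a row-level condition belongs in WHERE

Fix: Replace HAVING with WHERE since the condition applies to individual rows

Corrected query:
SELECT id, kind, reading FROM sensors WHERE reading > 51.7

Result:
id | kind     | reading
---+----------+--------
1  | temp     | 94     
3  | pressure | 70.5   
5  | humidity | 56.6   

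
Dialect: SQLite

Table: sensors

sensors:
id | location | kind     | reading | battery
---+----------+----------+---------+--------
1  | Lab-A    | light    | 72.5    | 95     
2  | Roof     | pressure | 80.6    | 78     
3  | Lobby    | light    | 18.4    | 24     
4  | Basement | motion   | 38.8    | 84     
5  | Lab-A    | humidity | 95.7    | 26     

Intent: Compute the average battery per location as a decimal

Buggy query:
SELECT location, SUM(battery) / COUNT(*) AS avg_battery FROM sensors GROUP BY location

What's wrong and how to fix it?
Bug: SUM(battery) and COUNT(*) are both integers; the division truncates the fractional part

Fix: Multiply by 1.0 (or CAST to REAL) to force floating-point division

Corrected query:
SELECT location, SUM(battery) * 1.0 / COUNT(*) AS avg_battery FROM sensors GROUP BY location

Result:
location | avg_battery
---------+------------
Basement | 84         
Lab-A    | 60.5       
Lobby    | 24         
Roof     | 78         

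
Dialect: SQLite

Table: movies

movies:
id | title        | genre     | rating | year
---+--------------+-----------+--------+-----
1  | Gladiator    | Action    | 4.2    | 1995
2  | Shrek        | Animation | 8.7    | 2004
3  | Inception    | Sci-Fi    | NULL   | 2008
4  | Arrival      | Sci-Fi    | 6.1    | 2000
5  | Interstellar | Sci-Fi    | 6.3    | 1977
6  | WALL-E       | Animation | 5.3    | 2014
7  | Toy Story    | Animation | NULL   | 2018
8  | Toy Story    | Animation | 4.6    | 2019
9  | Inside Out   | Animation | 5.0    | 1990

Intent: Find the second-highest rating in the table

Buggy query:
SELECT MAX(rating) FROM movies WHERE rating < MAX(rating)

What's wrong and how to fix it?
Bug: The inner MAX is an aggregate inside WHERE, which is not allowed

Fix: Compute the overall MAX in a subquery, then take MAX of rows below it

Corrected query:
SELECT MAX(rating) FROM movies WHERE rating < (SELECT MAX(rating) FROM movies)

Result:
MAX(rating)
-----------
6.3        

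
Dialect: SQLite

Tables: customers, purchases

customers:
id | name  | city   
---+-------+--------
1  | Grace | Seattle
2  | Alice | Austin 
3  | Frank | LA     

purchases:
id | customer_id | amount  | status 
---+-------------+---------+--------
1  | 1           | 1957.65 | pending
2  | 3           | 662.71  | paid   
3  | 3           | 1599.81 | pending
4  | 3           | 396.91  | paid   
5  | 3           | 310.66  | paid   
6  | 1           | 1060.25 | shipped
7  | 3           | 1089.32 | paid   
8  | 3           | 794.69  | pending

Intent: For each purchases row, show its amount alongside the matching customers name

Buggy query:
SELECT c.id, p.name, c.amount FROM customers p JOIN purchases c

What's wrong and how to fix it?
Bug: Missing join condition: each purchases row is matched to all customers rows instead of just its own

Fix: Add ON c.customer_id = p.id to the JOIN

Corrected query:
SELECT c.id, p.name, c.amount FROM customers p JOIN purchases c ON c.customer_id = p.id

Result:
id | name  | amount 
---+-------+--------
1  | Grace | 1957.65
2  | Frank | 662.71 
3  | Frank | 1599.81
4  | Frank | 396.91 
5  | Frank | 310.66 
6  | Grace | 1060.25
7  | Frank | 1089.32
8  | Frank | 794.69 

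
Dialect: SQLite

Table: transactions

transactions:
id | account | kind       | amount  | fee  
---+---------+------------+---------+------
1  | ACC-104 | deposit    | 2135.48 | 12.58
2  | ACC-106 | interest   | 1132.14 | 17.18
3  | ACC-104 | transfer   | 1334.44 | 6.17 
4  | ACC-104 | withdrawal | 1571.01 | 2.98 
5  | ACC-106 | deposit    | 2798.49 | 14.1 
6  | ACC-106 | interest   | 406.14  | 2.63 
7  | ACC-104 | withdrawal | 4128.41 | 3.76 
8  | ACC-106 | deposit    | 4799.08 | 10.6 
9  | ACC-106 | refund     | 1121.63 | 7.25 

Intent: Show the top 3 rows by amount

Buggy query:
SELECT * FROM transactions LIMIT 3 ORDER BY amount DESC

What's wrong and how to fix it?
Bug: LIMIT must come after ORDER BY

Fix: Swap the clauses: ORDER BY first, then LIMIT

Corrected query:
SELECT * FROM transactions ORDER BY amount DESC LIMIT 3

Result:
id | account | kind       | amount  | fee 
---+---------+------------+---------+-----
8  | ACC-106 | deposit    | 4799.08 | 10.6
7  | ACC-104 | withdrawal | 4128.41 | 3.76
5  | ACC-106 | deposit    | 2798.49 | 14.1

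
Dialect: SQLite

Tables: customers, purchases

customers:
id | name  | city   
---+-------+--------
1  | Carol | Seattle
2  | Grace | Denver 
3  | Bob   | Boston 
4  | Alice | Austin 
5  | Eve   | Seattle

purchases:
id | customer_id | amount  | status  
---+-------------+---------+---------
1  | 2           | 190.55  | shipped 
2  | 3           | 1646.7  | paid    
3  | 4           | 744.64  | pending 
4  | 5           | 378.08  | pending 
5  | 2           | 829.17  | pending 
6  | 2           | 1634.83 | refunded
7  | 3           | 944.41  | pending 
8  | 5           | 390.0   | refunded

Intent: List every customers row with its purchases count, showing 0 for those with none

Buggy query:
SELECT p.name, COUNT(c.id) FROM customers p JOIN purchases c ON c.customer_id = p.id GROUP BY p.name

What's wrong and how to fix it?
Bug: An inner join excludes parents with zero children

Fix: Switch to LEFT JOIN to retain unmatched parent rows

Corrected query:
SELECT p.name, COUNT(c.id) FROM customers p LEFT JOIN purchases c ON c.customer_id = p.id GROUP BY p.name

Result:
name  | COUNT(c.id)
------+------------
Alice | 1          
Bob   | 2          
Carol | 0          
Eve   | 2          
Grace | 3          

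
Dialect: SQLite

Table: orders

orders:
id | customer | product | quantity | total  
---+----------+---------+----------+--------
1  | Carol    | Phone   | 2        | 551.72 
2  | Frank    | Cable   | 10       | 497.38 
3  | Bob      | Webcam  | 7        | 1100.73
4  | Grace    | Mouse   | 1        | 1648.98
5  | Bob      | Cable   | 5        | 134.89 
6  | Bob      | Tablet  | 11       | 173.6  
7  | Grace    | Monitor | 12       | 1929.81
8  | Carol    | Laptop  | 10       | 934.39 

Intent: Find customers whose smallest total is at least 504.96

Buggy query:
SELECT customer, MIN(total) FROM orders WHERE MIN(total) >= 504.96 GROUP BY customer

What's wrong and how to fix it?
Bug: Aggregates like MIN are computed per group after WHERE runs

Fix: Replace WHERE with HAVING after the GROUP BY

Corrected query:
SELECT customer, MIN(total) FROM orders GROUP BY customer HAVING MIN(total) >= 504.96

Result:
customer | MIN(total)
---------+-----------
Carol    | 551.72    
Grace    | 1648.98   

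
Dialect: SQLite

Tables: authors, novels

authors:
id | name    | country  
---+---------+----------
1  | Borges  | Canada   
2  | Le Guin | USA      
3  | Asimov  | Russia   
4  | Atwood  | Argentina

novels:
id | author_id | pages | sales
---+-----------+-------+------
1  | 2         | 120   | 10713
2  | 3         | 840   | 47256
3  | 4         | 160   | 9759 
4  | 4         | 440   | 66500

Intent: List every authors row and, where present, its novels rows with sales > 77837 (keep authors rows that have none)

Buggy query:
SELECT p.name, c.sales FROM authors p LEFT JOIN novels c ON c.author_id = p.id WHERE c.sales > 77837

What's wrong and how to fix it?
Bug: Filtering c.sales in WHERE discards the NULL rows produced by LEFT JOIN, turning it into an inner join

Fix: Move the right-table condition into the ON clause so unmatched parents are kept

Corrected query:
SELECT p.name, c.sales FROM authors p LEFT JOIN novels c ON c.author_id = p.id AND c.sales > 77837

Result:
name    | sales
--------+------
Borges  | NULL 
Le Guin | NULL 
Asimov  | NULL 
Atwood  | NULL 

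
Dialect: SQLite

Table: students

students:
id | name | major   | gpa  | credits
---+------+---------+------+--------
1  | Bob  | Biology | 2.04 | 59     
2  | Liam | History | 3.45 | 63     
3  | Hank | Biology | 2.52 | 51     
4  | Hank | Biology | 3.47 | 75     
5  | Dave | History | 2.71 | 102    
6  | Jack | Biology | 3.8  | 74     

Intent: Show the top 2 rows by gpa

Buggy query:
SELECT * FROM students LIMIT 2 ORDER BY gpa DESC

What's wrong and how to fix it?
Bug: LIMIT must come after ORDER BY

Fix: Swap the clauses: ORDER BY first, then LIMIT

Corrected query:
SELECT * FROM students ORDER BY gpa DESC LIMIT 2

Result:
id | name | major   | gpa  | credits
---+------+---------+------+--------
6  | Jack | Biology | 3.8  | 74     
4  | Hank | Biology | 3.47 | 75     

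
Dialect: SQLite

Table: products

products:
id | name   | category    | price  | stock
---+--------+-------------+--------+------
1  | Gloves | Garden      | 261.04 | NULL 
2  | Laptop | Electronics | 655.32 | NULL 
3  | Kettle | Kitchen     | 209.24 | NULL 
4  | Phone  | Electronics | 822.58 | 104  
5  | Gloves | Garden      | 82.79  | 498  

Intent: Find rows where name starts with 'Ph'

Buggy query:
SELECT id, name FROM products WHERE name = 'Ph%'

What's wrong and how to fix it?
Bug: Wildcards only work with LIKE; '=' treats '%' as a literal character

Fix: Replace '=' with LIKE so 'Ph%' is treated as a pattern

Corrected query:
SELECT id, name FROM products WHERE name LIKE 'Ph%'

Result:
id | name 
---+------
4  | Phone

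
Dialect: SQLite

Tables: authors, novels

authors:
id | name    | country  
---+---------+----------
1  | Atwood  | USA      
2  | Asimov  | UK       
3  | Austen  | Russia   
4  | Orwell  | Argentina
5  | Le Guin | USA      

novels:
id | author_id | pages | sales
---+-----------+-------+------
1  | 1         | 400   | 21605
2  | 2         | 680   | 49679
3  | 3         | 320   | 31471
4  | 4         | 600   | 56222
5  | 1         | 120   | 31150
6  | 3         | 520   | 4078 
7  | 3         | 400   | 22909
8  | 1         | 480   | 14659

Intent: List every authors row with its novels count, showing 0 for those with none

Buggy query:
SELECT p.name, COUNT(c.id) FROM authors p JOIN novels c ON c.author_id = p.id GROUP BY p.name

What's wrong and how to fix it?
Bug: INNER JOIN drops authors rows that have no matching novels rows

Fix: Switch to LEFT JOIN to retain unmatched parent rows

Corrected query:
SELECT p.name, COUNT(c.id) FROM authors p LEFT JOIN novels c ON c.author_id = p.id GROUP BY p.name

Result:
name    | COUNT(c.id)
--------+------------
Asimov  | 1          
Atwood  | 3          
Austen  | 3          
Le Guin | 0          
Orwell  | 1          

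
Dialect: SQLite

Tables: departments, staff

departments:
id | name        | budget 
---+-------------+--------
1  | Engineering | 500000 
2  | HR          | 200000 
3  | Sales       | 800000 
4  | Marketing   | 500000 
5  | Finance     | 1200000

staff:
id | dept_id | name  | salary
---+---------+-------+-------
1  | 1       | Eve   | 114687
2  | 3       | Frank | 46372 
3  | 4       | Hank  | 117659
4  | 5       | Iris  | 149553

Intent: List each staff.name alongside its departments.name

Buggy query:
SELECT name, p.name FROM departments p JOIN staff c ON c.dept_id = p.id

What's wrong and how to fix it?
Bug: Both tables have a 'name' column; the unqualified reference is ambiguous

Fix: Prefix ambiguous columns with the table alias

Corrected query:
SELECT c.name, p.name FROM departments p JOIN staff c ON c.dept_id = p.id

Result:
name  | name       
------+------------
Eve   | Engineering
Frank | Sales      
Hank  | Marketing  
Iris  | Finance    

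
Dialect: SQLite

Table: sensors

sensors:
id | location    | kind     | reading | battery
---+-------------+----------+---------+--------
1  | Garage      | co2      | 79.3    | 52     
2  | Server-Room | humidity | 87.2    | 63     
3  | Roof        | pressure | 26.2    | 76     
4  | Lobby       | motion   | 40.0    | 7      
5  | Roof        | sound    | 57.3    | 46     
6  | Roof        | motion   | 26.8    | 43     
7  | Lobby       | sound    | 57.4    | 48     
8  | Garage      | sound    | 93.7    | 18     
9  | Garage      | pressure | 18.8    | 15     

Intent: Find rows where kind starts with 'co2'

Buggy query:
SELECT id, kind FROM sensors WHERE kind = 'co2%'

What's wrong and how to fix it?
Bug: Wildcards only work with LIKE; '=' treats '%' as a literal character

Fix: Replace '=' with LIKE so 'co2%' is treated as a pattern

Corrected query:
SELECT id, kind FROM sensors WHERE kind LIKE 'co2%'

Result:
id | kind
---+-----
1  | co2 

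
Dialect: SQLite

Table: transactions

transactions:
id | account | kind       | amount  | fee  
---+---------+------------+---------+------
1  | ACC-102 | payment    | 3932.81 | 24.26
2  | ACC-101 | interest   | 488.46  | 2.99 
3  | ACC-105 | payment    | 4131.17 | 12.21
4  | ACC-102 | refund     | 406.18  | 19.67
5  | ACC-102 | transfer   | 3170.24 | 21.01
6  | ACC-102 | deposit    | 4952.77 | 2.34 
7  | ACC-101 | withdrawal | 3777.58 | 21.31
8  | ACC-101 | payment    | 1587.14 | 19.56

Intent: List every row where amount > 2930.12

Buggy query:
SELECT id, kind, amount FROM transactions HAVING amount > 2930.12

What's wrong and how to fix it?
Bug: HAVING filters the output of aggregation, but this query has no GROUP BY and no aggregate functions, so SQLite rejects it (HAVING clause on a non-aggregate query); the condition here is per row

Fix: Replace HAVING with WHERE since the condition applies to individual rows

Corrected query:
SELECT id, kind, amount FROM transactions WHERE amount > 2930.12

Result:
id | kind       | amount 
---+------------+--------
1  | payment    | 3932.81
3  | payment    | 4131.17
5  | transfer   | 3170.24
6  | deposit    | 4952.77
7  | withdrawal | 3777.58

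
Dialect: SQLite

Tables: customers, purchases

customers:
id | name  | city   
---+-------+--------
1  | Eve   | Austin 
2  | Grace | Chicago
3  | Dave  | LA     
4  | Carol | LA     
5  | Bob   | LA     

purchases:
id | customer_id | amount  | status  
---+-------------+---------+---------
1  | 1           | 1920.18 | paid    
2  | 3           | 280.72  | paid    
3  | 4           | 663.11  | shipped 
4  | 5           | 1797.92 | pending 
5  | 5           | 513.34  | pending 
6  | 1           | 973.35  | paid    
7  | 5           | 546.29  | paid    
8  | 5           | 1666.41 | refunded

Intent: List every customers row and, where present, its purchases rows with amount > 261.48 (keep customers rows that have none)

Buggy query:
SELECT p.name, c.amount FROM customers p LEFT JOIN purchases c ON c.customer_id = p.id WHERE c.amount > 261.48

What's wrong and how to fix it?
Bug: Filtering c.amount in WHERE discards the NULL rows produced by LEFT JOIN, turning it into an inner join

Fix: Put 'c.amount > 261.48' in the JOIN's ON clause instead of WHERE

Corrected query:
SELECT p.name, c.amount FROM customers p LEFT JOIN purchases c ON c.customer_id = p.id AND c.amount > 261.48

Result:
name  | amount 
------+--------
Eve   | 973.35 
Eve   | 1920.18
Grace | NULL   
Dave  | 280.72 
Carol | 663.11 
Bob   | 513.34 
Bob   | 546.29 
Bob   | 1666.41
Bob   | 1797.92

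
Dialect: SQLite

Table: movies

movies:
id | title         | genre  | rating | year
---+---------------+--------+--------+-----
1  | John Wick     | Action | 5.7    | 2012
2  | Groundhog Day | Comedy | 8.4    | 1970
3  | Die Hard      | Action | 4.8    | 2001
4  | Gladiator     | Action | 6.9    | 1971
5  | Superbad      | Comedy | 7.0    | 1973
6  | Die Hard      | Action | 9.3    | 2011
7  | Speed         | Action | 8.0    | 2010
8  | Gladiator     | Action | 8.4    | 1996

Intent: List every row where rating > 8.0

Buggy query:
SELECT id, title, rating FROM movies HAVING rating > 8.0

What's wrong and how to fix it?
Bug: This is a non-aggregate query (no GROUP BY, no aggregates), so in SQLite the HAVING clause is invalid here; a row-level condition belongs in WHERE

Fix: Use WHERE for row-level filtering

Corrected query:
SELECT id, title, rating FROM movies WHERE rating > 8.0

Result:
id | title         | rating
---+---------------+-------
2  | Groundhog Day | 8.4   
6  | Die Hard      | 9.3   
8  | Gladiator     | 8.4   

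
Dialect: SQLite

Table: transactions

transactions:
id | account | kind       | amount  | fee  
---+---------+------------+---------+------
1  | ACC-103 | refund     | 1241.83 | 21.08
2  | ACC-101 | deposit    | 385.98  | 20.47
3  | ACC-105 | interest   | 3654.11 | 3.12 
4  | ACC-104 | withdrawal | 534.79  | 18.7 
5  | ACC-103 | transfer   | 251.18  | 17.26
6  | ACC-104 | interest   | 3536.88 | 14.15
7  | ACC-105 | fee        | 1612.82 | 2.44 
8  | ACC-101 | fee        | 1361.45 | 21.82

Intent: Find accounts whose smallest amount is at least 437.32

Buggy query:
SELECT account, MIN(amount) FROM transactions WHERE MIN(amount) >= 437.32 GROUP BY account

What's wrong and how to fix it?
Bug: MIN() in WHERE is a misuse of aggregate

Fix: Use HAVING for the per-group MIN condition

Corrected query:
SELECT account, MIN(amount) FROM transactions GROUP BY account HAVING MIN(amount) >= 437.32

Result:
account | MIN(amount)
--------+------------
ACC-104 | 534.79     
ACC-105 | 1612.82    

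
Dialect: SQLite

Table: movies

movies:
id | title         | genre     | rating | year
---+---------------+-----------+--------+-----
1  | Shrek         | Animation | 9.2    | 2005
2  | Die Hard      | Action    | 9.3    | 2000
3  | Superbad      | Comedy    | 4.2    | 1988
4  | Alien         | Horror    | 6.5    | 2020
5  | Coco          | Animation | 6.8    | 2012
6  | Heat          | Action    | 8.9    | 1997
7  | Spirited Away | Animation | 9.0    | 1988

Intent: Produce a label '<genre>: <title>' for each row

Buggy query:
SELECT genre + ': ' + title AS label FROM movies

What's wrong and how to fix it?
Bug: '+' is numeric addition; on text columns SQLite converts them to 0 instead of concatenating

Fix: Use the || operator for string concatenation

Corrected query:
SELECT genre || ': ' || title AS label FROM movies

Result:
label                   
------------------------
Animation: Shrek        
Action: Die Hard        
Comedy: Superbad        
Horror: Alien           
Animation: Coco         
Action: Heat            
Animation: Spirited Away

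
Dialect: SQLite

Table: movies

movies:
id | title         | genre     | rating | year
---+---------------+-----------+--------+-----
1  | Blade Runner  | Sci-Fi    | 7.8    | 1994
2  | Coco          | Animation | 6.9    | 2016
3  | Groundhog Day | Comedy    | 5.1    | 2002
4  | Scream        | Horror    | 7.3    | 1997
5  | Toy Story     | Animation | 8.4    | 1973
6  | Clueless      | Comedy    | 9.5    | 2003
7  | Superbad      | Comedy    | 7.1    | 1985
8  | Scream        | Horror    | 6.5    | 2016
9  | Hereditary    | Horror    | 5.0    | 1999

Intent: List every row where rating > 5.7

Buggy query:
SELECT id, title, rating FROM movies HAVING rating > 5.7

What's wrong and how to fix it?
Bug: HAVING filters the output of aggregation, but this query has no GROUP BY and no aggregate functions, so SQLite rejects it (HAVING clause on a non-aggregate query); the condition here is per row

Fix: Use WHERE for row-level filtering

Corrected query:
SELECT id, title, rating FROM movies WHERE rating > 5.7

Result:
id | title        | rating
---+--------------+-------
1  | Blade Runner | 7.8   
2  | Coco         | 6.9   
4  | Scream       | 7.3   
5  | Toy Story    | 8.4   
6  | Clueless     | 9.5   
7  | Superbad     | 7.1   
8  | Scream       | 6.5   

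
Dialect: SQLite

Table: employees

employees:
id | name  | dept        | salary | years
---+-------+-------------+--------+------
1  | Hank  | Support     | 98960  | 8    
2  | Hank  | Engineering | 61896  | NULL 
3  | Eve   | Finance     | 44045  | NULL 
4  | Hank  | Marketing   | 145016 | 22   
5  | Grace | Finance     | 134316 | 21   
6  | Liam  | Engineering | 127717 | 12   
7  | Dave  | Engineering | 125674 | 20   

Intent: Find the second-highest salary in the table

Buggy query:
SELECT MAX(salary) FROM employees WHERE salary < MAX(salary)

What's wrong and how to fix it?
Bug: MAX(salary) on the right of the comparison is an aggregate-in-WHERE error

Fix: Compute the overall MAX in a subquery, then take MAX of rows below it

Corrected query:
SELECT MAX(salary) FROM employees WHERE salary < (SELECT MAX(salary) FROM employees)

Result:
MAX(salary)
-----------
134316     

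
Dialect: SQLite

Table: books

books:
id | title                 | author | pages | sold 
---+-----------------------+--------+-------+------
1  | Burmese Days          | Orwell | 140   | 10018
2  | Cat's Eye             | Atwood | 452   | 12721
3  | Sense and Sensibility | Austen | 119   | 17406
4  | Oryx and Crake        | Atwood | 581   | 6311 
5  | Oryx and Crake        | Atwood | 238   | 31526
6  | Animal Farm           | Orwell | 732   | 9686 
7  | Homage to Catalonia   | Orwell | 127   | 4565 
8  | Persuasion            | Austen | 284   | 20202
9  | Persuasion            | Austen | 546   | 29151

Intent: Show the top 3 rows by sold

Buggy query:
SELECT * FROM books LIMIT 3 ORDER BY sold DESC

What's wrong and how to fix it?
Bug: ORDER BY cannot follow LIMIT; LIMIT is the final clause

Fix: Swap the clauses: ORDER BY first, then LIMIT

Corrected query:
SELECT * FROM books ORDER BY sold DESC LIMIT 3

Result:
id | title          | author | pages | sold 
---+----------------+--------+-------+------
5  | Oryx and Crake | Atwood | 238   | 31526
9  | Persuasion     | Austen | 546   | 29151
8  | Persuasion     | Austen | 284   | 20202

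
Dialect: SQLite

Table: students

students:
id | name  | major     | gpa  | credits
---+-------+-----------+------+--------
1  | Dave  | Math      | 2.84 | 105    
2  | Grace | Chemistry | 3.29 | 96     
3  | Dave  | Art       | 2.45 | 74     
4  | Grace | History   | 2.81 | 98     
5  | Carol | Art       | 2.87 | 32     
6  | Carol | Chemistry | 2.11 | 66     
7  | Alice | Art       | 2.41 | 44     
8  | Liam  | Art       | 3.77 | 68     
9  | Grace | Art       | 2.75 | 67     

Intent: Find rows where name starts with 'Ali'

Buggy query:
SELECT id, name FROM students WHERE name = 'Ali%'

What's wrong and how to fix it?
Bug: '=' compares the literal string including the % character; pattern matching needs LIKE

Fix: Use LIKE for wildcard pattern matching

Corrected query:
SELECT id, name FROM students WHERE name LIKE 'Ali%'

Result:
id | name 
---+------
7  | Alice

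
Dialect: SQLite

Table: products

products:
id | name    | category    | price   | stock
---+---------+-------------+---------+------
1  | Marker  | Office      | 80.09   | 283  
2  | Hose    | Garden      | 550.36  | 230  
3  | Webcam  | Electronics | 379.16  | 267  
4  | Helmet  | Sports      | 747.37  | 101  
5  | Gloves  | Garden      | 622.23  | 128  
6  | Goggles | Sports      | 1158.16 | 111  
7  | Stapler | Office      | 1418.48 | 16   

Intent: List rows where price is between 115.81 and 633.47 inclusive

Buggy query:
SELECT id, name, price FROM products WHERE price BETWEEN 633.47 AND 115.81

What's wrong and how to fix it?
Bug: The bounds are reversed; BETWEEN a AND b requires a <= b to match anything

Fix: Write BETWEEN 115.81 AND 633.47

Corrected query:
SELECT id, name, price FROM products WHERE price BETWEEN 115.81 AND 633.47

Result:
id | name   | price 
---+--------+-------
2  | Hose   | 550.36
3  | Webcam | 379.16
5  | Gloves | 622.23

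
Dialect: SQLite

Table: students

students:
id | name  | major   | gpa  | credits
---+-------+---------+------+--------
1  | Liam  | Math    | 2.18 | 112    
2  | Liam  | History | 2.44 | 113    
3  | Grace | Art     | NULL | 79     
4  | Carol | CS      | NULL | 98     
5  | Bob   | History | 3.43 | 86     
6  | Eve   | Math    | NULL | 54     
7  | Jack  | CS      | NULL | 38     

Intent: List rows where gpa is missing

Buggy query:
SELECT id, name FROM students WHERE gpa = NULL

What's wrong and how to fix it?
Bug: Comparing to NULL with '=' never matches; NULL = NULL is unknown, not true

Fix: Replace '= NULL' with 'IS NULL'

Corrected query:
SELECT id, name FROM students WHERE gpa IS NULL

Result:
id | name 
---+------
3  | Grace
4  | Carol
6  | Eve  
7  | Jack 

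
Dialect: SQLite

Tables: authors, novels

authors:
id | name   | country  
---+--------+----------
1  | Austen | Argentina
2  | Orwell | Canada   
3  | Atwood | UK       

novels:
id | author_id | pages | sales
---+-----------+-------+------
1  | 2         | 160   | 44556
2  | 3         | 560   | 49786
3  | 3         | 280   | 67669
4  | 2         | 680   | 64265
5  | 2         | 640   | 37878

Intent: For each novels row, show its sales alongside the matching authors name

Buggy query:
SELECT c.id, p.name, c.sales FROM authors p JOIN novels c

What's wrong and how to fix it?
Bug: JOIN with no ON clause produces a cartesian product; every novels row pairs with every authors row

Fix: Specify the join condition linking the foreign key to the parent id

Corrected query:
SELECT c.id, p.name, c.sales FROM authors p JOIN novels c ON c.author_id = p.id

Result:
id | name   | sales
---+--------+------
1  | Orwell | 44556
2  | Atwood | 49786
3  | Atwood | 67669
4  | Orwell | 64265
5  | Orwell | 37878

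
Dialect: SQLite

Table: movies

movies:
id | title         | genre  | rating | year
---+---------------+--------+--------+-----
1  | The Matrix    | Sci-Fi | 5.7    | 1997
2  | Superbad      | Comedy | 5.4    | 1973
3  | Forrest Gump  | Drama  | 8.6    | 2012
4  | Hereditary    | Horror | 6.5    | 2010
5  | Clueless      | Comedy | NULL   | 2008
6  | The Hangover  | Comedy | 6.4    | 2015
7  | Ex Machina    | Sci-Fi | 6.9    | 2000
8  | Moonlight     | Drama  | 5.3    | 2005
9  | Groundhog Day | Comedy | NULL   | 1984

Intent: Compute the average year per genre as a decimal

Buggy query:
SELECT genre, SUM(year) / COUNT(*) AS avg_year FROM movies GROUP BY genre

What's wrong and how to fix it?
Bug: Both operands are integers, so '/' performs integer division and truncates

Fix: Cast one side to REAL so the division keeps the fractional part

Corrected query:
SELECT genre, SUM(year) * 1.0 / COUNT(*) AS avg_year FROM movies GROUP BY genre

Result:
genre  | avg_year
-------+---------
Comedy | 1995    
Drama  | 2008.5  
Horror | 2010    
Sci-Fi | 1998.5  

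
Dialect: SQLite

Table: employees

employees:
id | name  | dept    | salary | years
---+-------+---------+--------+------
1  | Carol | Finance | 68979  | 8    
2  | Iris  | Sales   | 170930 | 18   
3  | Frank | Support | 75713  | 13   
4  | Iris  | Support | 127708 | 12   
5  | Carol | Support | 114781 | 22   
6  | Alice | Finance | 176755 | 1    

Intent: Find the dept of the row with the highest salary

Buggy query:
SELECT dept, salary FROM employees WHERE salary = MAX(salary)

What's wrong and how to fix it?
Bug: WHERE is evaluated per row; an aggregate over the whole table isn't defined there

Fix: Use a subquery: WHERE salary = (SELECT MAX(salary) FROM employees)

Corrected query:
SELECT dept, salary FROM employees WHERE salary = (SELECT MAX(salary) FROM employees)

Result:
dept    | salary
--------+-------
Finance | 176755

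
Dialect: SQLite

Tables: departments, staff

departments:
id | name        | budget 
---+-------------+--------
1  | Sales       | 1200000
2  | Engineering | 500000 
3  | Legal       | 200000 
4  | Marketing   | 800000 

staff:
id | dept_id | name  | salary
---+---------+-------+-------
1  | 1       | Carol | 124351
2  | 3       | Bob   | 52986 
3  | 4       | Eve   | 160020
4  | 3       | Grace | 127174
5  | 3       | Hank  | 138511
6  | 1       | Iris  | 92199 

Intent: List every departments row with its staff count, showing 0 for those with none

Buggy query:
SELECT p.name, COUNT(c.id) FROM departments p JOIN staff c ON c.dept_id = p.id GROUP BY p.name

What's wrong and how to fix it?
Bug: INNER JOIN drops departments rows that have no matching staff rows

Fix: Use LEFT JOIN so parents without children still appear (COUNT(c.id) gives 0)

Corrected query:
SELECT p.name, COUNT(c.id) FROM departments p LEFT JOIN staff c ON c.dept_id = p.id GROUP BY p.name

Result:
name        | COUNT(c.id)
------------+------------
Engineering | 0          
Legal       | 3          
Marketing   | 1          
Sales       | 2          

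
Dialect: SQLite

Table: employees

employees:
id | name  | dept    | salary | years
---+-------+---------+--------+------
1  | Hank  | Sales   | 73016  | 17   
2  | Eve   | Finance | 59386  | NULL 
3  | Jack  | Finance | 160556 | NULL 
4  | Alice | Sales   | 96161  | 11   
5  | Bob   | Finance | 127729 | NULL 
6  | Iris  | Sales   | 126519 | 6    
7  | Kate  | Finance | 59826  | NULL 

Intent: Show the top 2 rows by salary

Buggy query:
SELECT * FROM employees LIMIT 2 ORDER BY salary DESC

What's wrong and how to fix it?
Bug: LIMIT must come after ORDER BY

Fix: Sort with ORDER BY, then apply LIMIT

Corrected query:
SELECT * FROM employees ORDER BY salary DESC LIMIT 2

Result:
id | name | dept    | salary | years
---+------+---------+--------+------
3  | Jack | Finance | 160556 | NULL 
5  | Bob  | Finance | 127729 | NULL 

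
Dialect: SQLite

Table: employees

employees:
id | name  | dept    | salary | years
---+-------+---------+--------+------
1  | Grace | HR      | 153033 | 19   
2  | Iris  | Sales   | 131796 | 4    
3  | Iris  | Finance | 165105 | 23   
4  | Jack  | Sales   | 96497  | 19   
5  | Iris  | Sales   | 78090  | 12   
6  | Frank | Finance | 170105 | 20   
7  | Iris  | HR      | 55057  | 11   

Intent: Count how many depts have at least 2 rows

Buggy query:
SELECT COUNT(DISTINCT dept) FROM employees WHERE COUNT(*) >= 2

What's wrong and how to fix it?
Bug: WHERE filters individual rows, not groups, so a group-level COUNT is invalid there

Fix: Group first with HAVING COUNT(*) >= 2, then COUNT the resulting groups

Corrected query:
SELECT COUNT(*) FROM (SELECT dept FROM employees GROUP BY dept HAVING COUNT(*) >= 2)

Result:
COUNT(*)
--------
3       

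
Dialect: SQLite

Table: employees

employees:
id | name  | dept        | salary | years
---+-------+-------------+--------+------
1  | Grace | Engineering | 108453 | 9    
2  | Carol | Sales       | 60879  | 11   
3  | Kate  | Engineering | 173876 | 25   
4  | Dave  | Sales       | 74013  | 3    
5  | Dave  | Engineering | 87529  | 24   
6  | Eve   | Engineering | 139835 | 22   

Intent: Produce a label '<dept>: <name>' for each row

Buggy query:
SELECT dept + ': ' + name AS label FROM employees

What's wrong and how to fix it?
Bug: '+' is numeric addition; on text columns SQLite converts them to 0 instead of concatenating

Fix: Replace + with || to concatenate text

Corrected query:
SELECT dept || ': ' || name AS label FROM employees

Result:
label             
------------------
Engineering: Grace
Sales: Carol      
Engineering: Kate 
Sales: Dave       
Engineering: Dave 
Engineering: Eve  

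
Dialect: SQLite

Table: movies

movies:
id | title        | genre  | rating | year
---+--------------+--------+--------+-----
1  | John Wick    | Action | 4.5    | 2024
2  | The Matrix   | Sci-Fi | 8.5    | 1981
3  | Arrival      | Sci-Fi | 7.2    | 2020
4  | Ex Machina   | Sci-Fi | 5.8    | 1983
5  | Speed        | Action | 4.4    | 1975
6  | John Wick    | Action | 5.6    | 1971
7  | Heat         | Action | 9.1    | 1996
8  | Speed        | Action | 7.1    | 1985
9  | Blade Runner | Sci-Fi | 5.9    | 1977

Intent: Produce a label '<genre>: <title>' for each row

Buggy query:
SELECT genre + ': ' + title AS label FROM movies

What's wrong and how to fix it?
Bug: '+' is numeric addition; on text columns SQLite converts them to 0 instead of concatenating

Fix: Use the || operator for string concatenation

Corrected query:
SELECT genre || ': ' || title AS label FROM movies

Result:
label               
--------------------
Action: John Wick   
Sci-Fi: The Matrix  
Sci-Fi: Arrival     
Sci-Fi: Ex Machina  
Action: Speed       
Action: John Wick   
Action: Heat        
Action: Speed       
Sci-Fi: Blade Runner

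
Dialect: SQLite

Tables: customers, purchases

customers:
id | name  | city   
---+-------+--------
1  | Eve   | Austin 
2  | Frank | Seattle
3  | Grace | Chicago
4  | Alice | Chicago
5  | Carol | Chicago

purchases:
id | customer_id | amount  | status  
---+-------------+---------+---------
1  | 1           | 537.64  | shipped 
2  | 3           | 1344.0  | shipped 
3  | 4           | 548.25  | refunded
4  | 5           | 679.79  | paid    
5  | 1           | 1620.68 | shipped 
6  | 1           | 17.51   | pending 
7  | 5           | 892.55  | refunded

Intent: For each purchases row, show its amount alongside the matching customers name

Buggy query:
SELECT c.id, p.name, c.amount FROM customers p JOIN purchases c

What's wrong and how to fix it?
Bug: Missing join condition: each purchases row is matched to all customers rows instead of just its own

Fix: Add ON c.customer_id = p.id to the JOIN

Corrected query:
SELECT c.id, p.name, c.amount FROM customers p JOIN purchases c ON c.customer_id = p.id

Result:
id | name  | amount 
---+-------+--------
1  | Eve   | 537.64 
2  | Grace | 1344   
3  | Alice | 548.25 
4  | Carol | 679.79 
5  | Eve   | 1620.68
6  | Eve   | 17.51  
7  | Carol | 892.55 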